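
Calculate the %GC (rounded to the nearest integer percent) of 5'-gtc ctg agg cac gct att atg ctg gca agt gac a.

Base counts: T=8, G=10, C=8, A=8
G+C = 10 + 8 = 18 out of 34 bases
%GC = 18/34 × 100 = 52.94% ≈ 53%

53%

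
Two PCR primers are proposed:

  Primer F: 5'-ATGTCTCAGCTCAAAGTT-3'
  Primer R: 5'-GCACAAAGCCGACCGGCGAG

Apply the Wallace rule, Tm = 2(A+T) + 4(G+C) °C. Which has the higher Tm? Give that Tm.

Primer R, 68°C

Primer F: A+T=11, G+C=7 → Tm = 2(11)+4(7) = 50°C
Primer R: A+T=6, G+C=14 → Tm = 2(6)+4(14) = 68°C
50°C vs 68°C → primer R is higher.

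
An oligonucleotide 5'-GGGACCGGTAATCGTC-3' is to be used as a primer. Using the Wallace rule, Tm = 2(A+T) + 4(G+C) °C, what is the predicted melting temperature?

Base counts: A=3, T=3, C=4, G=6
AT pairs contribute 6, GC pairs contribute 10.
Tm = 4·10 + 2·6 = 40 + 12 = 52°C

52°C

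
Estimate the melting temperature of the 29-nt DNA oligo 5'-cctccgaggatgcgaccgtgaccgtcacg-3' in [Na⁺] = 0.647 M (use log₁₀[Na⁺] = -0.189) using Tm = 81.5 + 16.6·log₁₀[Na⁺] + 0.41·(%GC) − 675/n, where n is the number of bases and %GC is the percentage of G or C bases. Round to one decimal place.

Length n = 29. Counting bases: T=4, A=5, G=9, C=11
G+C = 20, so %GC = 20/29 × 100 = 68.966%
Salt term: 16.6 × (-0.189) = -3.137
GC term: 0.41 × 68.966 = 28.276; length term: −675/29 = −23.276
Tm = 81.5 + (-3.137) + 28.276 − 23.276 = 83.363 → 83.4°C

83.4°C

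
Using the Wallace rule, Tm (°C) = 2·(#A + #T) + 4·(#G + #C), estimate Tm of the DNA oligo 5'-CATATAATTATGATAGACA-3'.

Base counts: G=2, A=9, T=6, C=2
AT pairs contribute 15, GC pairs contribute 4.
Tm = 2(15) + 4(4) = 30 + 16 = 46°C

46°C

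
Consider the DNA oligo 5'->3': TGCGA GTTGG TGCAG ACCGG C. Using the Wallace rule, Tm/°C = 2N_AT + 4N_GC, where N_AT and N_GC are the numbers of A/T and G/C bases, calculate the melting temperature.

Scanning the sequence gives C=5, T=4, A=3, G=9.
A+T = 7, G+C = 14
Tm = 4·14 + 2·7 = 56 + 14 = 70°C

70°C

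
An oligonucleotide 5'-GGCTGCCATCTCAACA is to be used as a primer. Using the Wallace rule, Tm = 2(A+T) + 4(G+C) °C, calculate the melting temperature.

50°C

Counting bases: G=3, C=6, A=4, T=3
A+T = 7, G+C = 9
Tm = 2(7) + 4(9) = 14 + 36 = 50°C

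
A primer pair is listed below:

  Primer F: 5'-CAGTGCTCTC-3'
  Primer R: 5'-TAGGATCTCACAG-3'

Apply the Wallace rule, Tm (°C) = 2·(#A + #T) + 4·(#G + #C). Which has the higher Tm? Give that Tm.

Primer F: A+T=4, G+C=6 → Tm = 2(4)+4(6) = 32°C
Primer R: A+T=7, G+C=6 → Tm = 2(7)+4(6) = 38°C
32°C vs 38°C → primer R is higher.

Primer R, 38°C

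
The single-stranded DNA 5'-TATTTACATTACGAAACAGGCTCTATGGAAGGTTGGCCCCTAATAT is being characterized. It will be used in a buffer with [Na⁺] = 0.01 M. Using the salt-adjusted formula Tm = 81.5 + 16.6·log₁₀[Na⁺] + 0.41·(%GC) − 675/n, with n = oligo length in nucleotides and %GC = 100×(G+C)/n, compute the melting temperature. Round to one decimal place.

Length n = 46. Scanning the sequence gives T=14, A=14, G=9, C=9.
G+C = 18, so %GC = 18/46 × 100 = 39.13%
Salt term: 16.6 × (-2) = -33.2
GC term: 0.41 × 39.13 = 16.043; length term: −675/46 = −14.674
Tm = 81.5 + (-33.2) + 16.043 − 14.674 = 49.669 → 49.7°C

49.7°C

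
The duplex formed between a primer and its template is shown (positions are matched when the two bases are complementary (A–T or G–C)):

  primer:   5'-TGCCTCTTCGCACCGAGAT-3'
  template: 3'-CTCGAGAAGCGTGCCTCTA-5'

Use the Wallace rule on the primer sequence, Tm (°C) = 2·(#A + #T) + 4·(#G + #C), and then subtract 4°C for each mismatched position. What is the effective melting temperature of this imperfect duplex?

44°C

Primer base counts: A=3, T=5, G=4, C=7 → A+T=8, G+C=11
Perfect-match Tm = 2(8) + 4(11) = 16 + 44 = 60°C
Mismatches (positions where the bases are not complementary): 4 (at positions 1, 2, 3, 14)
Effective Tm = 60 − 4×4 = 60 − 16 = 44°C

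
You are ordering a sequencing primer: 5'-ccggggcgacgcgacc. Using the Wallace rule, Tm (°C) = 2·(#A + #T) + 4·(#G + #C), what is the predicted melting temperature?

Counting bases: T=0, C=7, G=7, A=2
So N_AT = 2 and N_GC = 14.
Tm = 4·14 + 2·2 = 56 + 4 = 60°C

60°C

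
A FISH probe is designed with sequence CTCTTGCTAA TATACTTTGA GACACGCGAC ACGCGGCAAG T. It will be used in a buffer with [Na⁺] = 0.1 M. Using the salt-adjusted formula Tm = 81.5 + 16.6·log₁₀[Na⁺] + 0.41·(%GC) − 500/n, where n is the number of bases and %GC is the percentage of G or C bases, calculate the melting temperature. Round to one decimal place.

72.7°C

Length n = 41. A=11, T=10, C=11, G=9
G+C = 20, so %GC = 20/41 × 100 = 48.78%
Salt term: 16.6 × (-1) = -16.6
GC term: 0.41 × 48.78 = 20; length term: −500/41 = −12.195
Tm = 81.5 + (-16.6) + 20 − 12.195 = 72.705 → 72.7°C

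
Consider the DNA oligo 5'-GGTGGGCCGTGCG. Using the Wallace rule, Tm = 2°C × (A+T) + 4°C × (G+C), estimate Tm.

Scanning the sequence gives T=2, G=8, A=0, C=3.
AT pairs contribute 2, GC pairs contribute 11.
Tm = 2×2 + 4×11 = 48°C

48°C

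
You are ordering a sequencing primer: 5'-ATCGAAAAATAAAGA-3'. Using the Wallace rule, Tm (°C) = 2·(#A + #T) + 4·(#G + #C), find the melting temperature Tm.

36°C

Counting bases: C=1, T=2, G=2, A=10
AT pairs contribute 12, GC pairs contribute 3.
Tm = 2(12) + 4(3) = 24 + 12 = 36°C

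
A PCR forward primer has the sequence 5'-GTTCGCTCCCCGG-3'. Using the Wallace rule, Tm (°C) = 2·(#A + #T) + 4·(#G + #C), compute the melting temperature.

C=6, A=0, T=3, G=4
So N_AT = 3 and N_GC = 10.
Tm = 4·10 + 2·3 = 40 + 6 = 46°C

46°C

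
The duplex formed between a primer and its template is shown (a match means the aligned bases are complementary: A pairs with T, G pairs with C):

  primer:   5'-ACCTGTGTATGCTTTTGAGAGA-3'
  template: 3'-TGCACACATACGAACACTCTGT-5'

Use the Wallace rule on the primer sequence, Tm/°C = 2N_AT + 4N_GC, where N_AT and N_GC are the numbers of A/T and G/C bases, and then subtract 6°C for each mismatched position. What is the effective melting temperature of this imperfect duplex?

Primer base counts: A=5, T=8, G=6, C=3 → A+T=13, G+C=9
Perfect-match Tm = 2(13) + 4(9) = 26 + 36 = 62°C
Mismatches (positions where the bases are not complementary): 3 (at positions 3, 15, 21)
Effective Tm = 62 − 3×6 = 62 − 18 = 44°C

44°C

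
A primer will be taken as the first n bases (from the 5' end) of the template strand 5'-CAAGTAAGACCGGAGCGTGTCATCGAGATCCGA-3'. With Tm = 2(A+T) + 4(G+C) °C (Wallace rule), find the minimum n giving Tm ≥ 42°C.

n = 14

First 13 bases: CAAGTAAGACCGG → Tm = 40°C (< 42°C)
First 14 bases: CAAGTAAGACCGGA → Tm = 42°C (≥ 42°C)
Since every base adds ≥2°C, Tm only increases with n, so the threshold is first crossed at n = 14.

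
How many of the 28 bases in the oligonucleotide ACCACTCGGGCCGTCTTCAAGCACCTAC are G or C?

Scanning the sequence gives T=5, G=5, A=6, C=12.
Total G or C: 5 + 12 = 17

17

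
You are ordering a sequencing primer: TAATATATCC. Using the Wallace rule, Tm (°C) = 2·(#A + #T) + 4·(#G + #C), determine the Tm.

24°C

Counting bases: T=4, C=2, A=4, G=0
So N_AT = 8 and N_GC = 2.
Tm = 2×8 + 4×2 = 24°C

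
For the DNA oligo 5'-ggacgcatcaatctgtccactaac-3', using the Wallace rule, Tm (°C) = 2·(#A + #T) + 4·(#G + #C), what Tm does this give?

72°C

Scanning the sequence gives A=7, C=8, G=4, T=5.
A+T = 12, G+C = 12
Tm = 2(12) + 4(12) = 24 + 48 = 72°C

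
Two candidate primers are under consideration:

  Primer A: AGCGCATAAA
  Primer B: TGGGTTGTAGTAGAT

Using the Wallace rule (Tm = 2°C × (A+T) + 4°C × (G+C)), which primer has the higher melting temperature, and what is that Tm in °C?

Primer A: A+T=6, G+C=4 → Tm = 2(6)+4(4) = 28°C
Primer B: A+T=9, G+C=6 → Tm = 2(9)+4(6) = 42°C
28°C vs 42°C → primer B is higher.

Primer B, 42°C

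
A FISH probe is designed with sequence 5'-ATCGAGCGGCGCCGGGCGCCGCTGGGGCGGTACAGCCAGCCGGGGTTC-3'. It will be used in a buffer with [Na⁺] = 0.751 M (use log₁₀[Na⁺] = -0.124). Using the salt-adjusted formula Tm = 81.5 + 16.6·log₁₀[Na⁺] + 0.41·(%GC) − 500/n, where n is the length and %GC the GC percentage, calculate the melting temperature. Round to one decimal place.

101.5°C

Length n = 48. Scanning the sequence gives G=22, C=16, T=5, A=5.
G+C = 38, so %GC = 38/48 × 100 = 79.167%
Salt term: 16.6 × (-0.124) = -2.058
GC term: 0.41 × 79.167 = 32.458; length term: −500/48 = −10.417
Tm = 81.5 + (-2.058) + 32.458 − 10.417 = 101.483 → 101.5°C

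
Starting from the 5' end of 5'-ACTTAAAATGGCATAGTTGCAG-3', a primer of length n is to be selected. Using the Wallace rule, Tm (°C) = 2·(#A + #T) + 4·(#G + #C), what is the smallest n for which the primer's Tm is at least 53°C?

First 19 bases: ACTTAAAATGGCATAGTTG → Tm = 50°C (< 53°C)
First 20 bases: ACTTAAAATGGCATAGTTGC → Tm = 54°C (≥ 53°C)
Each additional base adds 2°C (A/T) or 4°C (G/C), so Tm is non-decreasing in n; n = 20 is the first length to reach 53°C.

n = 20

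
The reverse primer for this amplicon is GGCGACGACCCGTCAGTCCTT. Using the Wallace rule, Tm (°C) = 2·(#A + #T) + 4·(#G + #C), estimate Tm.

Base counts: G=6, T=4, A=3, C=8
AT pairs contribute 7, GC pairs contribute 14.
Tm = 2×7 + 4×14 = 70°C

70°C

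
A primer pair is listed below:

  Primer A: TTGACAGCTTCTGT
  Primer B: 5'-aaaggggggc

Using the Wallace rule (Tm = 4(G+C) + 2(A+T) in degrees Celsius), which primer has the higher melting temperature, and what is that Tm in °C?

Primer A: A+T=8, G+C=6 → Tm = 2(8)+4(6) = 40°C
Primer B: A+T=3, G+C=7 → Tm = 2(3)+4(7) = 34°C
40°C vs 34°C → primer A is higher.

Primer A, 40°C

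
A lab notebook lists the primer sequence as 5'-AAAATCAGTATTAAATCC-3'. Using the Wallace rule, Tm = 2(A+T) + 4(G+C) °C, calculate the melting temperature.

44°C

Base counts: A=9, G=1, T=5, C=3
So N_AT = 14 and N_GC = 4.
Tm = 2×14 + 4×4 = 44°C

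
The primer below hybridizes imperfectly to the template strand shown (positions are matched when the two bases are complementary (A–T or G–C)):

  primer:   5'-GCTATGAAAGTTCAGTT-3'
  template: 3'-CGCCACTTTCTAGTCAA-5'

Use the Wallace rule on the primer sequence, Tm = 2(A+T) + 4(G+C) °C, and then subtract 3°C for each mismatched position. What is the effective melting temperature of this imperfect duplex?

37°C

Primer base counts: A=5, T=6, G=4, C=2 → A+T=11, G+C=6
Perfect-match Tm = 2(11) + 4(6) = 22 + 24 = 46°C
Mismatches (positions where the bases are not complementary): 3 (at positions 3, 4, 11)
Effective Tm = 46 − 3×3 = 46 − 9 = 37°C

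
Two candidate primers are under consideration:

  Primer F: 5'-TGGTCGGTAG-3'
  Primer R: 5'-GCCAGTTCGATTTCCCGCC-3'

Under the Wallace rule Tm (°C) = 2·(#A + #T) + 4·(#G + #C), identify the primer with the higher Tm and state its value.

Primer F: A+T=4, G+C=6 → Tm = 2(4)+4(6) = 32°C
Primer R: A+T=7, G+C=12 → Tm = 2(7)+4(12) = 62°C
32°C vs 62°C → primer R is higher.

Primer R, 62°C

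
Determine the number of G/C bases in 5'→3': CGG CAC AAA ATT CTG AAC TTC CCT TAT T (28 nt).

Counting bases: T=9, G=3, A=8, C=8
G+C = 3 + 8 = 11

11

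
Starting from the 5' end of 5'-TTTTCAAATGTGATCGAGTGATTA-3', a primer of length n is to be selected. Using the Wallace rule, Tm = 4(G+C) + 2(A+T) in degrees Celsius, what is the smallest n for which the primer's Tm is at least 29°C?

First 11 bases: TTTTCAAATGT → Tm = 26°C (< 29°C)
First 12 bases: TTTTCAAATGTG → Tm = 30°C (≥ 29°C)
Since every base adds ≥2°C, Tm only increases with n, so the threshold is first crossed at n = 12.

n = 12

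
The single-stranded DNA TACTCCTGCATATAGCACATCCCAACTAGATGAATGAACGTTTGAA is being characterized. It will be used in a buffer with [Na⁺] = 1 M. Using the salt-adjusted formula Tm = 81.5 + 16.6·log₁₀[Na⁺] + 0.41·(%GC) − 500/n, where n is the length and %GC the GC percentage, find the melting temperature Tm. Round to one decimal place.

86.7°C

Length n = 46. Counting bases: G=7, A=16, T=12, C=11
G+C = 18, so %GC = 18/46 × 100 = 39.13%
Salt term: 16.6 × (0) = 0
GC term: 0.41 × 39.13 = 16.043; length term: −500/46 = −10.87
Tm = 81.5 + (0) + 16.043 − 10.87 = 86.673 → 86.7°C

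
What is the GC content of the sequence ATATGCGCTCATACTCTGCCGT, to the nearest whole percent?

50%

Scanning the sequence gives G=4, T=7, C=7, A=4.
G+C = 4 + 7 = 11 out of 22 bases
%GC = 11/22 × 100 = 50% ≈ 50%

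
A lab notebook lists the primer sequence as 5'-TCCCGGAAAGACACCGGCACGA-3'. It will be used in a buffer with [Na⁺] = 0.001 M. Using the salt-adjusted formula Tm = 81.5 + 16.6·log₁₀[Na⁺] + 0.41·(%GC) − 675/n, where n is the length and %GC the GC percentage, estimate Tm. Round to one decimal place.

27.1°C

Length n = 22. Base counts: C=8, G=6, T=1, A=7
G+C = 14, so %GC = 14/22 × 100 = 63.636%
Salt term: 16.6 × (-3) = -49.8
GC term: 0.41 × 63.636 = 26.091; length term: −675/22 = −30.682
Tm = 81.5 + (-49.8) + 26.091 − 30.682 = 27.109 → 27.1°C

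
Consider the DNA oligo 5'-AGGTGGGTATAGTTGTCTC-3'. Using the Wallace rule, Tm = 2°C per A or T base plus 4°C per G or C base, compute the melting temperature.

A=3, C=2, G=7, T=7
A+T = 10, G+C = 9
Tm = 4·9 + 2·10 = 36 + 20 = 56°C

56°C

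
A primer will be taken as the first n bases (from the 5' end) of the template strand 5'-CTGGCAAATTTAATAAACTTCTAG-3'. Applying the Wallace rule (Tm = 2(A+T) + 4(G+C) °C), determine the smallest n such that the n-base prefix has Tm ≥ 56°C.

n = 22

First 21 bases: CTGGCAAATTTAATAAACTTC → Tm = 54°C (< 56°C)
First 22 bases: CTGGCAAATTTAATAAACTTCT → Tm = 56°C (≥ 56°C)
Since every base adds ≥2°C, Tm only increases with n, so the threshold is first crossed at n = 22.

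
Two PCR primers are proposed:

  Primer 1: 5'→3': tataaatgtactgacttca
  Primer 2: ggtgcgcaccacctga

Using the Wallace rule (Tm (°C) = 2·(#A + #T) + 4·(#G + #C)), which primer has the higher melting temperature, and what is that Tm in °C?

Primer 1: A+T=14, G+C=5 → Tm = 2(14)+4(5) = 48°C
Primer 2: A+T=5, G+C=11 → Tm = 2(5)+4(11) = 54°C
48°C vs 54°C → primer 2 is higher.

Primer 2, 54°C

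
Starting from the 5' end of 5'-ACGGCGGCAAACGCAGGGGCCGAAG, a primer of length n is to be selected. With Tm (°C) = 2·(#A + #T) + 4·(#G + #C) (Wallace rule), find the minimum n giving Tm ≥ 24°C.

First 6 bases: ACGGCG → Tm = 22°C (< 24°C)
First 7 bases: ACGGCGG → Tm = 26°C (≥ 24°C)
Since every base adds ≥2°C, Tm only increases with n, so the threshold is first crossed at n = 7.

n = 7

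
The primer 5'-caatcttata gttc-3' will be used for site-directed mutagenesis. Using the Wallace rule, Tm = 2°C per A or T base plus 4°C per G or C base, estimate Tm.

Base counts: T=6, A=4, G=1, C=3
So N_AT = 10 and N_GC = 4.
Tm = 4·4 + 2·10 = 16 + 20 = 36°C

36°C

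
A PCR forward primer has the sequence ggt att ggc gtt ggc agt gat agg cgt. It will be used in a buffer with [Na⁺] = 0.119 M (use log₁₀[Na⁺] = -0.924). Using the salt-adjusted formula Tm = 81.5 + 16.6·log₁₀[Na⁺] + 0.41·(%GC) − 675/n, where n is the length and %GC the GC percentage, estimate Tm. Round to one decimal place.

63.9°C

Length n = 27. Counting bases: T=8, C=3, G=12, A=4
G+C = 15, so %GC = 15/27 × 100 = 55.556%
Salt term: 16.6 × (-0.924) = -15.338
GC term: 0.41 × 55.556 = 22.778; length term: −675/27 = −25
Tm = 81.5 + (-15.338) + 22.778 − 25 = 63.94 → 63.9°C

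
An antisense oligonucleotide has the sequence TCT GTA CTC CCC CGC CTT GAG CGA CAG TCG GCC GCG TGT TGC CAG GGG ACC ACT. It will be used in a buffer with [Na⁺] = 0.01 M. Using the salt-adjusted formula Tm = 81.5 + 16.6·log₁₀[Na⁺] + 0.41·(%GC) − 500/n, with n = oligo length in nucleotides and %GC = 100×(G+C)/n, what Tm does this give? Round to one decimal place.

66.4°C

Length n = 54. Counting bases: A=7, T=11, C=20, G=16
G+C = 36, so %GC = 36/54 × 100 = 66.667%
Salt term: 16.6 × (-2) = -33.2
GC term: 0.41 × 66.667 = 27.333; length term: −500/54 = −9.259
Tm = 81.5 + (-33.2) + 27.333 − 9.259 = 66.374 → 66.4°C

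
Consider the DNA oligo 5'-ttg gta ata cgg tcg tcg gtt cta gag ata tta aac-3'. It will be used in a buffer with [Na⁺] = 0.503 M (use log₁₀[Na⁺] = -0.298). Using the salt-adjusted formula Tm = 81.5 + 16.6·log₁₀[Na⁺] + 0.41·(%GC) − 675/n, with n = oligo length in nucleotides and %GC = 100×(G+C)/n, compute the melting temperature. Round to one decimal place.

73.7°C

Length n = 36. T=12, A=10, C=5, G=9
G+C = 14, so %GC = 14/36 × 100 = 38.889%
Salt term: 16.6 × (-0.298) = -4.947
GC term: 0.41 × 38.889 = 15.944; length term: −675/36 = −18.75
Tm = 81.5 + (-4.947) + 15.944 − 18.75 = 73.747 → 73.7°C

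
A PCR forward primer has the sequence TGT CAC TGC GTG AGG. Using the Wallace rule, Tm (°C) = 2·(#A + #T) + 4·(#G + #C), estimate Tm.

Base counts: T=4, G=6, A=2, C=3
A+T = 6, G+C = 9
Tm = 4·9 + 2·6 = 36 + 12 = 48°C

48°C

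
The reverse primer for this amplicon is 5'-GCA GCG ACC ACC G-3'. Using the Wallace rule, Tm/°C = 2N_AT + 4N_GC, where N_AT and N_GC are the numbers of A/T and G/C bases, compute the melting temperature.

46°C

Scanning the sequence gives A=3, T=0, G=4, C=6.
A+T = 3, G+C = 10
Tm = 4·10 + 2·3 = 40 + 6 = 46°C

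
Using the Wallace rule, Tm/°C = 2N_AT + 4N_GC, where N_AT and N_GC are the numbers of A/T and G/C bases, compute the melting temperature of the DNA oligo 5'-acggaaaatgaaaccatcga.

56°C

T=2, A=10, G=4, C=4
A+T = 12, G+C = 8
Tm = 2×12 + 4×8 = 56°C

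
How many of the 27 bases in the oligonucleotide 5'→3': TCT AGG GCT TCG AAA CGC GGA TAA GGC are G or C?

Counting bases: T=5, C=6, A=7, G=9
Total G or C: 9 + 6 = 15

15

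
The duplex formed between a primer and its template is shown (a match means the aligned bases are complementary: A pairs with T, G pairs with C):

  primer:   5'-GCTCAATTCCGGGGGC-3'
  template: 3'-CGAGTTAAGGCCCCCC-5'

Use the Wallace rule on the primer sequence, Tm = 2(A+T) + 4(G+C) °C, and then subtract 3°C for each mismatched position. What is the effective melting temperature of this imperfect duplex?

Primer base counts: A=2, T=3, G=6, C=5 → A+T=5, G+C=11
Perfect-match Tm = 2(5) + 4(11) = 10 + 44 = 54°C
Mismatches (positions where the bases are not complementary): 1 (at position 16)
Effective Tm = 54 − 1×3 = 54 − 3 = 51°C

51°C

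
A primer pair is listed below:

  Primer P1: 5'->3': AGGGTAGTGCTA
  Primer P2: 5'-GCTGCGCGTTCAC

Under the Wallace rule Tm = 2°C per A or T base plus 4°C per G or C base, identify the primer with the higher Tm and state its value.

Primer P1: A+T=6, G+C=6 → Tm = 2(6)+4(6) = 36°C
Primer P2: A+T=4, G+C=9 → Tm = 2(4)+4(9) = 44°C
36°C vs 44°C → primer P2 is higher.

Primer P2, 44°C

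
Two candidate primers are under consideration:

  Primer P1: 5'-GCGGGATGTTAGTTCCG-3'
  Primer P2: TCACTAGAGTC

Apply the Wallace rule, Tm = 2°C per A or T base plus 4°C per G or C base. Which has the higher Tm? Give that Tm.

Primer P1: A+T=7, G+C=10 → Tm = 2(7)+4(10) = 54°C
Primer P2: A+T=6, G+C=5 → Tm = 2(6)+4(5) = 32°C
54°C vs 32°C → primer P1 is higher.

Primer P1, 54°C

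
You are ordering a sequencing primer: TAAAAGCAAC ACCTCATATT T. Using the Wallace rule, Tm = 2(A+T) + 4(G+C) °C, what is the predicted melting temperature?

Base counts: C=5, T=6, A=9, G=1
So N_AT = 15 and N_GC = 6.
Tm = 2×15 + 4×6 = 54°C

54°C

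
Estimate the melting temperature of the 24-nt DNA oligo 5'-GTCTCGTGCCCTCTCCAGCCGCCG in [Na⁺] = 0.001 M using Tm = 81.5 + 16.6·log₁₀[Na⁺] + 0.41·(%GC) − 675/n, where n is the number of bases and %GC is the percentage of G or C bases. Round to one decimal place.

Length n = 24. G=6, C=12, A=1, T=5
G+C = 18, so %GC = 18/24 × 100 = 75%
Salt term: 16.6 × (-3) = -49.8
GC term: 0.41 × 75 = 30.75; length term: −675/24 = −28.125
Tm = 81.5 + (-49.8) + 30.75 − 28.125 = 34.325 → 34.3°C

34.3°C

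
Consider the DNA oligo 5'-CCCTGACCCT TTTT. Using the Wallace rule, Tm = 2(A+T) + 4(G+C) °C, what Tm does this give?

42°C

A=1, C=6, G=1, T=6
AT pairs contribute 7, GC pairs contribute 7.
Tm = 2(7) + 4(7) = 14 + 28 = 42°C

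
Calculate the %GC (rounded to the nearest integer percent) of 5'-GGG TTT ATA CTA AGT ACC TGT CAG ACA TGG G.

Counting bases: T=9, G=9, C=5, A=8
G+C = 9 + 5 = 14 out of 31 bases
%GC = 14/31 × 100 = 45.16% ≈ 45%

45%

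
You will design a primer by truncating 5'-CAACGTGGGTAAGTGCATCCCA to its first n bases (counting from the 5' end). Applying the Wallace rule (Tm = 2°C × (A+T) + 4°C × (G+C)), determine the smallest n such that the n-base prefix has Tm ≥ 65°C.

n = 21

First 20 bases: CAACGTGGGTAAGTGCATCC → Tm = 62°C (< 65°C)
First 21 bases: CAACGTGGGTAAGTGCATCCC → Tm = 66°C (≥ 65°C)
Since every base adds ≥2°C, Tm only increases with n, so the threshold is first crossed at n = 21.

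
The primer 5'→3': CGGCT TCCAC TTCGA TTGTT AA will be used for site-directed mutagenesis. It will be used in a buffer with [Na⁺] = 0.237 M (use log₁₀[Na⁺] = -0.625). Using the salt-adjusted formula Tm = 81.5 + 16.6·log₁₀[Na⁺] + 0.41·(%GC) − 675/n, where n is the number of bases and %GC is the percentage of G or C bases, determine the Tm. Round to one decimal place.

59.1°C

Length n = 22. Scanning the sequence gives G=4, C=6, A=4, T=8.
G+C = 10, so %GC = 10/22 × 100 = 45.455%
Salt term: 16.6 × (-0.625) = -10.375
GC term: 0.41 × 45.455 = 18.637; length term: −675/22 = −30.682
Tm = 81.5 + (-10.375) + 18.637 − 30.682 = 59.08 → 59.1°C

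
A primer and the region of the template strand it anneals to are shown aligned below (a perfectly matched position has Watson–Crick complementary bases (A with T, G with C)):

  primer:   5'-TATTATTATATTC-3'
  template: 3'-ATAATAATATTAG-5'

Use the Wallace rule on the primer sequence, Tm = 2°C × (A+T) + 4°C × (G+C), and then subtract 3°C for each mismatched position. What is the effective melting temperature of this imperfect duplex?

Primer base counts: A=4, T=8, G=0, C=1 → A+T=12, G+C=1
Perfect-match Tm = 2(12) + 4(1) = 24 + 4 = 28°C
Mismatches (positions where the bases are not complementary): 1 (at position 11)
Effective Tm = 28 − 1×3 = 28 − 3 = 25°C

25°C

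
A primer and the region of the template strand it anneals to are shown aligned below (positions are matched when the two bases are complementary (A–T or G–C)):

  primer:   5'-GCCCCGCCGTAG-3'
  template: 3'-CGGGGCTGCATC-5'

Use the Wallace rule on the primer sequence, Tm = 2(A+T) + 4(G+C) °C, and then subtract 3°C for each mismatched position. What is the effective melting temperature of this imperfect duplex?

Primer base counts: A=1, T=1, G=4, C=6 → A+T=2, G+C=10
Perfect-match Tm = 2(2) + 4(10) = 4 + 40 = 44°C
Mismatches (positions where the bases are not complementary): 1 (at position 7)
Effective Tm = 44 − 1×3 = 44 − 3 = 41°C

41°C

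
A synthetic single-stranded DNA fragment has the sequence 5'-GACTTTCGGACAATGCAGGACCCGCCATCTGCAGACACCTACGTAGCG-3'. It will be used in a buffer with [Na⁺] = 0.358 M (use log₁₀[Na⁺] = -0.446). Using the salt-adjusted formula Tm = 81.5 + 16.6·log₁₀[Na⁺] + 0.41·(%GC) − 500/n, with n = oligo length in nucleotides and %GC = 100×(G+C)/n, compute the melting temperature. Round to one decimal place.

Length n = 48. Base counts: T=8, C=16, G=12, A=12
G+C = 28, so %GC = 28/48 × 100 = 58.333%
Salt term: 16.6 × (-0.446) = -7.404
GC term: 0.41 × 58.333 = 23.917; length term: −500/48 = −10.417
Tm = 81.5 + (-7.404) + 23.917 − 10.417 = 87.596 → 87.6°C

87.6°C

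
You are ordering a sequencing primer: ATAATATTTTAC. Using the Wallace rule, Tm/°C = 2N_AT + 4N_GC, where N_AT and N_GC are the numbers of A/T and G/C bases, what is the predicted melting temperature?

Counting bases: C=1, A=5, T=6, G=0
So N_AT = 11 and N_GC = 1.
Tm = 4·1 + 2·11 = 4 + 22 = 26°C

26°C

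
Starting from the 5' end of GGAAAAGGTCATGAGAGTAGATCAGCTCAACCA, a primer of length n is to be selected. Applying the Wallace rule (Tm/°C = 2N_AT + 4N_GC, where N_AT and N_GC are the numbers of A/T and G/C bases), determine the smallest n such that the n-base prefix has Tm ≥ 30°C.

First 9 bases: GGAAAAGGT → Tm = 26°C (< 30°C)
First 10 bases: GGAAAAGGTC → Tm = 30°C (≥ 30°C)
Each additional base adds 2°C (A/T) or 4°C (G/C), so Tm is non-decreasing in n; n = 10 is the first length to reach 30°C.

n = 10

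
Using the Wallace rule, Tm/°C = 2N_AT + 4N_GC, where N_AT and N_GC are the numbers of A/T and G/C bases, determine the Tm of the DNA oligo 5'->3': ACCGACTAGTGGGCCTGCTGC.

70°C

Scanning the sequence gives C=7, T=4, G=7, A=3.
AT pairs contribute 7, GC pairs contribute 14.
Tm = 2(7) + 4(14) = 14 + 56 = 70°C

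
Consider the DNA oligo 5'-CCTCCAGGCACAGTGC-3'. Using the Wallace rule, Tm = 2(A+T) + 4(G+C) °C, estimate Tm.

Base counts: T=2, C=7, A=3, G=4
A+T = 5, G+C = 11
Tm = 2×5 + 4×11 = 54°C

54°C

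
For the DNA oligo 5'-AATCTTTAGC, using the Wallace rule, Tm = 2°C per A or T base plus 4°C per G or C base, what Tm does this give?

26°C

Base counts: T=4, C=2, A=3, G=1
A+T = 7, G+C = 3
Tm = 4·3 + 2·7 = 12 + 14 = 26°C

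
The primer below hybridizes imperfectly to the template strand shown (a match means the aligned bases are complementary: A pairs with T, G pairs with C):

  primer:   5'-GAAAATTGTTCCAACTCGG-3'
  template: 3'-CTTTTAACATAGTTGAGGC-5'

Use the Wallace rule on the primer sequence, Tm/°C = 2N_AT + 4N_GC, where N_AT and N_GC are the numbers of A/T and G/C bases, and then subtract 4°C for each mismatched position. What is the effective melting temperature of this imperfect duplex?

42°C

Primer base counts: A=6, T=5, G=4, C=4 → A+T=11, G+C=8
Perfect-match Tm = 2(11) + 4(8) = 22 + 32 = 54°C
Mismatches (positions where the bases are not complementary): 3 (at positions 10, 11, 18)
Effective Tm = 54 − 3×4 = 54 − 12 = 42°C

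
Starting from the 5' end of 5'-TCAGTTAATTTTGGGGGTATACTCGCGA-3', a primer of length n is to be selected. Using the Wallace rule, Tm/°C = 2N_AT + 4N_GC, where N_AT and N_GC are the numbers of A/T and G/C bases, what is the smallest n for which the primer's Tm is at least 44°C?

n = 16

First 15 bases: TCAGTTAATTTTGGG → Tm = 40°C (< 44°C)
First 16 bases: TCAGTTAATTTTGGGG → Tm = 44°C (≥ 44°C)
Each additional base adds 2°C (A/T) or 4°C (G/C), so Tm is non-decreasing in n; n = 16 is the first length to reach 44°C.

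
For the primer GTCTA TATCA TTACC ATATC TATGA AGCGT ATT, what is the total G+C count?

10

Counting bases: G=4, T=13, C=6, A=10
G+C = 4 + 6 = 10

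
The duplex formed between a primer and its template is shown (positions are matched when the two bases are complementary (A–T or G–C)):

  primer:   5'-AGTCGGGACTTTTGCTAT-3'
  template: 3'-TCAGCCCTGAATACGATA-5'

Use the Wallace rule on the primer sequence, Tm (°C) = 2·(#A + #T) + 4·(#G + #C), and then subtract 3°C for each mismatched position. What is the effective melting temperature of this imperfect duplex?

49°C

Primer base counts: A=3, T=7, G=5, C=3 → A+T=10, G+C=8
Perfect-match Tm = 2(10) + 4(8) = 20 + 32 = 52°C
Mismatches (positions where the bases are not complementary): 1 (at position 12)
Effective Tm = 52 − 1×3 = 52 − 3 = 49°C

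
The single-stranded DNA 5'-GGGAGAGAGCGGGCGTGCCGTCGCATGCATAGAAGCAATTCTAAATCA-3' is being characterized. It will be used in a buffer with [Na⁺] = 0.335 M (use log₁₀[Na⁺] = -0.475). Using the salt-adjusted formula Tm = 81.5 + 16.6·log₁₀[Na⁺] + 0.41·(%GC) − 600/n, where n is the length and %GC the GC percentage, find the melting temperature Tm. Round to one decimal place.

83.3°C

Length n = 48. Scanning the sequence gives C=10, G=16, T=8, A=14.
G+C = 26, so %GC = 26/48 × 100 = 54.167%
Salt term: 16.6 × (-0.475) = -7.885
GC term: 0.41 × 54.167 = 22.208; length term: −600/48 = −12.5
Tm = 81.5 + (-7.885) + 22.208 − 12.5 = 83.323 → 83.3°C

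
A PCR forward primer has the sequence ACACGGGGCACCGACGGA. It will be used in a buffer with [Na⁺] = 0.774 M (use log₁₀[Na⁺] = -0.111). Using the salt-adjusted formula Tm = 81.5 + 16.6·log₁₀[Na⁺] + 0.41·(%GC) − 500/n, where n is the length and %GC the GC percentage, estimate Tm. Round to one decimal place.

Length n = 18. Base counts: C=6, A=5, G=7, T=0
G+C = 13, so %GC = 13/18 × 100 = 72.222%
Salt term: 16.6 × (-0.111) = -1.843
GC term: 0.41 × 72.222 = 29.611; length term: −500/18 = −27.778
Tm = 81.5 + (-1.843) + 29.611 − 27.778 = 81.49 → 81.5°C

81.5°C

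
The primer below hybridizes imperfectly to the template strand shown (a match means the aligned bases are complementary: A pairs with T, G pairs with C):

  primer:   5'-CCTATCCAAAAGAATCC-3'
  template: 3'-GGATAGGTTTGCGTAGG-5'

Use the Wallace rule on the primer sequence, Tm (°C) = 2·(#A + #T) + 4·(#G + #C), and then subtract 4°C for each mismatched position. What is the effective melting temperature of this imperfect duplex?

40°C

Primer base counts: A=7, T=3, G=1, C=6 → A+T=10, G+C=7
Perfect-match Tm = 2(10) + 4(7) = 20 + 28 = 48°C
Mismatches (positions where the bases are not complementary): 2 (at positions 11, 13)
Effective Tm = 48 − 2×4 = 48 − 8 = 40°C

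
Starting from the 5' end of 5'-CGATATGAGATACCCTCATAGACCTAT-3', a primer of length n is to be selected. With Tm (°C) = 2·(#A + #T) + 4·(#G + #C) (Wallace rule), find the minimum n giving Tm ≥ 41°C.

n = 15

First 14 bases: CGATATGAGATACC → Tm = 40°C (< 41°C)
First 15 bases: CGATATGAGATACCC → Tm = 44°C (≥ 41°C)
Each additional base adds 2°C (A/T) or 4°C (G/C), so Tm is non-decreasing in n; n = 15 is the first length to reach 41°C.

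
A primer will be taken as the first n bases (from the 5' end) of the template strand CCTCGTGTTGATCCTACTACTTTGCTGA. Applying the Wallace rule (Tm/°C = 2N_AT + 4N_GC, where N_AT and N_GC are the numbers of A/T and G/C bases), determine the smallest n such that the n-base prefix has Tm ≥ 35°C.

First 11 bases: CCTCGTGTTGA → Tm = 34°C (< 35°C)
First 12 bases: CCTCGTGTTGAT → Tm = 36°C (≥ 35°C)
Since every base adds ≥2°C, Tm only increases with n, so the threshold is first crossed at n = 12.

n = 12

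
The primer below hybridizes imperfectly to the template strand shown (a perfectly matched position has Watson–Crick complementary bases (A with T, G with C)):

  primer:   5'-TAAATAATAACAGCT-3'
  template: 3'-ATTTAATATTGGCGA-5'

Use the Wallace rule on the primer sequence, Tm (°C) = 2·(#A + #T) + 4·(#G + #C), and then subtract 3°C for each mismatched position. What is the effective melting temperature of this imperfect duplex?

30°C

Primer base counts: A=8, T=4, G=1, C=2 → A+T=12, G+C=3
Perfect-match Tm = 2(12) + 4(3) = 24 + 12 = 36°C
Mismatches (positions where the bases are not complementary): 2 (at positions 6, 12)
Effective Tm = 36 − 2×3 = 36 − 6 = 30°C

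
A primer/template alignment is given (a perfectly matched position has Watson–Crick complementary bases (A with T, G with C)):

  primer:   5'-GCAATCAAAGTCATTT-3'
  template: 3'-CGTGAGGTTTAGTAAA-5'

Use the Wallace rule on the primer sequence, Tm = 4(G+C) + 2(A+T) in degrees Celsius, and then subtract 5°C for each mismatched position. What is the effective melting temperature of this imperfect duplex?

Primer base counts: A=6, T=5, G=2, C=3 → A+T=11, G+C=5
Perfect-match Tm = 2(11) + 4(5) = 22 + 20 = 42°C
Mismatches (positions where the bases are not complementary): 3 (at positions 4, 7, 10)
Effective Tm = 42 − 3×5 = 42 − 15 = 27°C

27°C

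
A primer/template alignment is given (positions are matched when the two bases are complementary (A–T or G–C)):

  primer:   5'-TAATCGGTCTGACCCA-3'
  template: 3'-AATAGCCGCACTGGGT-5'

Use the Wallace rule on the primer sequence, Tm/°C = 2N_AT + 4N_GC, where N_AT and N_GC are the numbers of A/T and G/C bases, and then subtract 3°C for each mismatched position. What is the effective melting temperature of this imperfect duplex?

39°C

Primer base counts: A=4, T=4, G=3, C=5 → A+T=8, G+C=8
Perfect-match Tm = 2(8) + 4(8) = 16 + 32 = 48°C
Mismatches (positions where the bases are not complementary): 3 (at positions 2, 8, 9)
Effective Tm = 48 − 3×3 = 48 − 9 = 39°C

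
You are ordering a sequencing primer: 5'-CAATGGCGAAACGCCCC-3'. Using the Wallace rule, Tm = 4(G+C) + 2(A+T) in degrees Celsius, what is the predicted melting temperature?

56°C

Scanning the sequence gives A=5, G=4, T=1, C=7.
AT pairs contribute 6, GC pairs contribute 11.
Tm = 2(6) + 4(11) = 12 + 44 = 56°C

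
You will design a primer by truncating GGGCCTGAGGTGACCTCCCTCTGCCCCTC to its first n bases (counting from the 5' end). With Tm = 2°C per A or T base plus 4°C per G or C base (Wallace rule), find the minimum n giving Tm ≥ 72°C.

n = 21

First 20 bases: GGGCCTGAGGTGACCTCCCT → Tm = 68°C (< 72°C)
First 21 bases: GGGCCTGAGGTGACCTCCCTC → Tm = 72°C (≥ 72°C)
Each additional base adds 2°C (A/T) or 4°C (G/C), so Tm is non-decreasing in n; n = 21 is the first length to reach 72°C.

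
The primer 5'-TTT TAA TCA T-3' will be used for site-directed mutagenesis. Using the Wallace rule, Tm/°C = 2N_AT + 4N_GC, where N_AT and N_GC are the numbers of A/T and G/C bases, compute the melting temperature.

22°C

Counting bases: G=0, A=3, C=1, T=6
AT pairs contribute 9, GC pairs contribute 1.
Tm = 2×9 + 4×1 = 22°C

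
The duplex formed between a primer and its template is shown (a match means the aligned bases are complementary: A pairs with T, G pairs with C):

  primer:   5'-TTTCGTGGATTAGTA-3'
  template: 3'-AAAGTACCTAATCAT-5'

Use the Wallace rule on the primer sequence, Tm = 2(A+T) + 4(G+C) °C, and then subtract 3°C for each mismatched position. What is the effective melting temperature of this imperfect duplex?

37°C

Primer base counts: A=3, T=7, G=4, C=1 → A+T=10, G+C=5
Perfect-match Tm = 2(10) + 4(5) = 20 + 20 = 40°C
Mismatches (positions where the bases are not complementary): 1 (at position 5)
Effective Tm = 40 − 1×3 = 40 − 3 = 37°C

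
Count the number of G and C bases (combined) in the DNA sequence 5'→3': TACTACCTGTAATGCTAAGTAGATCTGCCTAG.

Counting bases: T=10, A=9, G=6, C=7
Total G or C: 6 + 7 = 13

13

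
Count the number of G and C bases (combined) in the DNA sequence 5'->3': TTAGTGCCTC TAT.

Scanning the sequence gives A=2, C=3, G=2, T=6.
G+C = 2 + 3 = 5

5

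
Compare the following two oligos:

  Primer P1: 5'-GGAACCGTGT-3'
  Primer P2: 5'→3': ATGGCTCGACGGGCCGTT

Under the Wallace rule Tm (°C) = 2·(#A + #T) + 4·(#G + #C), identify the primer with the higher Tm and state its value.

Primer P2, 60°C

Primer P1: A+T=4, G+C=6 → Tm = 2(4)+4(6) = 32°C
Primer P2: A+T=6, G+C=12 → Tm = 2(6)+4(12) = 60°C
32°C vs 60°C → primer P2 is higher.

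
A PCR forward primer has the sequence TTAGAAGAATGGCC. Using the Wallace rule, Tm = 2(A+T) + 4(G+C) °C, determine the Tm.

40°C

Base counts: T=3, C=2, G=4, A=5
A+T = 8, G+C = 6
Tm = 2×8 + 4×6 = 40°C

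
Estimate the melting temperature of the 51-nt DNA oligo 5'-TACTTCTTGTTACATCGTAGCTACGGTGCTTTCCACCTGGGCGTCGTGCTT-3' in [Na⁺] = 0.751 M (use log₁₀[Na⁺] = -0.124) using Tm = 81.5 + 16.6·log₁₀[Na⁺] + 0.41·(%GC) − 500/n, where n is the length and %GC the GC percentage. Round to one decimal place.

Length n = 51. Scanning the sequence gives C=14, A=6, T=19, G=12.
G+C = 26, so %GC = 26/51 × 100 = 50.98%
Salt term: 16.6 × (-0.124) = -2.058
GC term: 0.41 × 50.98 = 20.902; length term: −500/51 = −9.804
Tm = 81.5 + (-2.058) + 20.902 − 9.804 = 90.54 → 90.5°C

90.5°C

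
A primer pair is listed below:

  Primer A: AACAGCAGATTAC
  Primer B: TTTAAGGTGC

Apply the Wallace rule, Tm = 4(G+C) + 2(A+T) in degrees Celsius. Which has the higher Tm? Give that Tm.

Primer A: A+T=8, G+C=5 → Tm = 2(8)+4(5) = 36°C
Primer B: A+T=6, G+C=4 → Tm = 2(6)+4(4) = 28°C
36°C vs 28°C → primer A is higher.

Primer A, 36°C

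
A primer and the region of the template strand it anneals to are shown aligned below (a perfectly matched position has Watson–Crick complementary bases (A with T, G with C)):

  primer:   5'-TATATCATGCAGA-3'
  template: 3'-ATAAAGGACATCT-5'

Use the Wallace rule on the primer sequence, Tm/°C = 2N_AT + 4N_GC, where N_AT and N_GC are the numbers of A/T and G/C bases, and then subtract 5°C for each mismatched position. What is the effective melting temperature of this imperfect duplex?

19°C

Primer base counts: A=5, T=4, G=2, C=2 → A+T=9, G+C=4
Perfect-match Tm = 2(9) + 4(4) = 18 + 16 = 34°C
Mismatches (positions where the bases are not complementary): 3 (at positions 4, 7, 10)
Effective Tm = 34 − 3×5 = 34 − 15 = 19°C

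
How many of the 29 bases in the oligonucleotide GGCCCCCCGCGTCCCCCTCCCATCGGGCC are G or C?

25

Base counts: G=7, T=3, A=1, C=18
G+C = 7 + 18 = 25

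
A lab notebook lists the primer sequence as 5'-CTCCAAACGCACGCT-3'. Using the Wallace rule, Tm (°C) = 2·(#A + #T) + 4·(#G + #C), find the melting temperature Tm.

48°C

Base counts: C=7, T=2, A=4, G=2
A+T = 6, G+C = 9
Tm = 2(6) + 4(9) = 12 + 36 = 48°C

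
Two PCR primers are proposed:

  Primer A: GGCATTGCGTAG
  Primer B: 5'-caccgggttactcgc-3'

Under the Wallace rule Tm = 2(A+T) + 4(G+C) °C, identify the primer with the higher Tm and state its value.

Primer A: A+T=5, G+C=7 → Tm = 2(5)+4(7) = 38°C
Primer B: A+T=5, G+C=10 → Tm = 2(5)+4(10) = 50°C
38°C vs 50°C → primer B is higher.

Primer B, 50°C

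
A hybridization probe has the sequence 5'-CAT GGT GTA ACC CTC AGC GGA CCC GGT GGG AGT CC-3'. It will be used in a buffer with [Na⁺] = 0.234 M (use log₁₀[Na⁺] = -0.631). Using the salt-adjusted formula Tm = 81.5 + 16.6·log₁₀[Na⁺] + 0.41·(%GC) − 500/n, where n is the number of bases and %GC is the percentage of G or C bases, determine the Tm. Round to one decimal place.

Length n = 35. Scanning the sequence gives C=11, T=6, G=12, A=6.
G+C = 23, so %GC = 23/35 × 100 = 65.714%
Salt term: 16.6 × (-0.631) = -10.475
GC term: 0.41 × 65.714 = 26.943; length term: −500/35 = −14.286
Tm = 81.5 + (-10.475) + 26.943 − 14.286 = 83.682 → 83.7°C

83.7°C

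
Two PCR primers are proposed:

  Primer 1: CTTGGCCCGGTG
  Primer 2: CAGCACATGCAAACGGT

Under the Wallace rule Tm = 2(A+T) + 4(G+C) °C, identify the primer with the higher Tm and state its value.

Primer 1: A+T=3, G+C=9 → Tm = 2(3)+4(9) = 42°C
Primer 2: A+T=8, G+C=9 → Tm = 2(8)+4(9) = 52°C
42°C vs 52°C → primer 2 is higher.

Primer 2, 52°C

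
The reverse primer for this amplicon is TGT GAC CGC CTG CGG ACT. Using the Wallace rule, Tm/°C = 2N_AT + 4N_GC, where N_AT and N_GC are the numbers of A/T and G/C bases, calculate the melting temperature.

60°C

Scanning the sequence gives T=4, A=2, C=6, G=6.
So N_AT = 6 and N_GC = 12.
Tm = 2×6 + 4×12 = 60°C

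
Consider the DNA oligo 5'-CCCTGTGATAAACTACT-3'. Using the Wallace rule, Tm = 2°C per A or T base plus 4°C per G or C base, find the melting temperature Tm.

48°C

Scanning the sequence gives T=5, G=2, A=5, C=5.
So N_AT = 10 and N_GC = 7.
Tm = 4·7 + 2·10 = 28 + 20 = 48°C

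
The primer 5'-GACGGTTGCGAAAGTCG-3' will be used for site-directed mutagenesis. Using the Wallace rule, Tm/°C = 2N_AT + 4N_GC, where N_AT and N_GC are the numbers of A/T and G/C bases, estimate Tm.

54°C

Scanning the sequence gives T=3, A=4, C=3, G=7.
So N_AT = 7 and N_GC = 10.
Tm = 2×7 + 4×10 = 54°C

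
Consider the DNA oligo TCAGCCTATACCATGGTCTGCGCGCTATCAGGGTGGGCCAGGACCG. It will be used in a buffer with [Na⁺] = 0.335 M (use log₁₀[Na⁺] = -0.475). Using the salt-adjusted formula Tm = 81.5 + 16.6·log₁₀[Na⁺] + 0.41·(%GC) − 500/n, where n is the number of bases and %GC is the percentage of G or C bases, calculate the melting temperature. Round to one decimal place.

Length n = 46. Counting bases: T=9, C=14, G=15, A=8
G+C = 29, so %GC = 29/46 × 100 = 63.043%
Salt term: 16.6 × (-0.475) = -7.885
GC term: 0.41 × 63.043 = 25.848; length term: −500/46 = −10.87
Tm = 81.5 + (-7.885) + 25.848 − 10.87 = 88.593 → 88.6°C

88.6°C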